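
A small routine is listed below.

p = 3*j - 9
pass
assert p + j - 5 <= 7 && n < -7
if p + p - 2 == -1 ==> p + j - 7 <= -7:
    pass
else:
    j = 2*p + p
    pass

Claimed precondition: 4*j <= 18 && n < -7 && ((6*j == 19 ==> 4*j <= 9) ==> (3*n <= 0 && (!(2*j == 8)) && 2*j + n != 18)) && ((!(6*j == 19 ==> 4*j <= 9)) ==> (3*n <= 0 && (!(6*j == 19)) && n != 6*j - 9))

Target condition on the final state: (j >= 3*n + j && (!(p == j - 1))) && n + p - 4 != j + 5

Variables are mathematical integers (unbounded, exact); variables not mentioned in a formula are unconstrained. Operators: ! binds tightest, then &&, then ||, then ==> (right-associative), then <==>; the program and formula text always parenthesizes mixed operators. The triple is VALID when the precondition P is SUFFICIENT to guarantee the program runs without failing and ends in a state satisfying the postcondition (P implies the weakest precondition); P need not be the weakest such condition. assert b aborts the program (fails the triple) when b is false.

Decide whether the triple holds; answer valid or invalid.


Working backward. After the program, the postcondition (j >= 3*n + j && (!(p == j - 1))) && n + p - 4 != j + 5 must hold; in canonical form it is 3*n <= 0 && (!(p == j - 1)) && n + p != j + 9.
Then branch requires 3*n <= 0 && (!(p == j - 1)) && n + p != j + 9; else branch requires 3*n <= 0 && (!(2*p == 1)) && n != 2*p + 9.
Before the if: ((2*p == 1 ==> j + p <= 0) ==> (3*n <= 0 && (!(p == j - 1)) && n + p != j + 9)) && ((!(2*p == 1 ==> j + p <= 0)) ==> (3*n <= 0 && (!(2*p == 1)) && n != 2*p + 9))
Before assert p + j - 5 <= 7 && n < -7: j + p <= 12 && n < -7 && ((2*p == 1 ==> j + p <= 0) ==> (3*n <= 0 && (!(p == j - 1)) && n + p != j + 9)) && ((!(2*p == 1 ==> j + p <= 0)) ==> (3*n <= 0 && (!(2*p == 1)) && n != 2*p + 9))
Before skip: j + p <= 12 && n < -7 && ((2*p == 1 ==> j + p <= 0) ==> (3*n <= 0 && (!(p == j - 1)) && n + p != j + 9)) && ((!(2*p == 1 ==> j + p <= 0)) ==> (3*n <= 0 && (!(2*p == 1)) && n != 2*p + 9))
Before p := 3*j - 9: 4*j <= 21 && n < -7 && ((6*j == 19 ==> 4*j <= 9) ==> (3*n <= 0 && (!(2*j == 8)) && 2*j + n != 18)) && ((!(6*j == 19 ==> 4*j <= 9)) ==> (3*n <= 0 && (!(6*j == 19)) && n != 6*j - 9))
The weakest precondition is 4*j <= 21 && n < -7 && ((6*j == 19 ==> 4*j <= 9) ==> (3*n <= 0 && (!(2*j == 8)) && 2*j + n != 18)) && ((!(6*j == 19 ==> 4*j <= 9)) ==> (3*n <= 0 && (!(6*j == 19)) && n != 6*j - 9)).
Check whether 4*j <= 18 && n < -7 && ((6*j == 19 ==> 4*j <= 9) ==> (3*n <= 0 && (!(2*j == 8)) && 2*j + n != 18)) && ((!(6*j == 19 ==> 4*j <= 9)) ==> (3*n <= 0 && (!(6*j == 19)) && n != 6*j - 9)) implies it.
Every state satisfying the precondition satisfies the weakest precondition: the implication holds.
Answer: valid


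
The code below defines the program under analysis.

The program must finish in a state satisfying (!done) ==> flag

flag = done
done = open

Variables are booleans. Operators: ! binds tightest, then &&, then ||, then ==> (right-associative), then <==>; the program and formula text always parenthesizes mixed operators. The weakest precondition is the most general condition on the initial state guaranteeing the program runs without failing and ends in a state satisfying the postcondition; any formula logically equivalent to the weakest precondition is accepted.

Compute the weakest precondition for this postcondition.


Working backward. After the program, (!done) ==> flag must hold.
Before done := open: (!open) ==> flag
Before flag := done: (!open) ==> done
Answer: WP = (!open) ==> done


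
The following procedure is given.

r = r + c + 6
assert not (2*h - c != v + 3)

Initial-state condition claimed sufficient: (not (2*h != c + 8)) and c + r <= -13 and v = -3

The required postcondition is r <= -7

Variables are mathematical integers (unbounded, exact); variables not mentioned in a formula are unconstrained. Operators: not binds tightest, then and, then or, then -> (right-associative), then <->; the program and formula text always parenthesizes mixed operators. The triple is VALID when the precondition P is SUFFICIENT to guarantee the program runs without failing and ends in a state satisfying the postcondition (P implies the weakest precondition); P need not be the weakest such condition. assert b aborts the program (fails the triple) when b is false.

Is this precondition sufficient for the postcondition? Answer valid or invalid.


Working backward. After the program, r <= -7 must hold.
Before assert not (2*h - c != v + 3): (not (2*h != c + v + 3)) and r <= -7
Before r := r + c + 6: (not (2*h != c + v + 3)) and c + r <= -13
The weakest precondition is (not (2*h != c + v + 3)) and c + r <= -13.
Check whether (not (2*h != c + 8)) and c + r <= -13 and v = -3 implies it.
Countermodel: at the initial state c = -8, h = 0, r = -5, v = -3, the precondition holds but the weakest precondition fails.
Answer: invalid


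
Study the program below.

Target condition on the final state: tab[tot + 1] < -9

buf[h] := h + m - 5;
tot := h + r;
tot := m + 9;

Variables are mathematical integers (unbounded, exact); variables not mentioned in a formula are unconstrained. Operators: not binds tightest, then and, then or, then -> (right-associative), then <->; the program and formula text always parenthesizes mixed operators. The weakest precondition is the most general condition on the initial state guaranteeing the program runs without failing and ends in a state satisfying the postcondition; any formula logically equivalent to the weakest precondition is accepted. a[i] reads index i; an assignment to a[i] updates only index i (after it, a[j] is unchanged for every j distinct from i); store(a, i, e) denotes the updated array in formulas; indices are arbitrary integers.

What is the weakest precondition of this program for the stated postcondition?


Working backward. After the program, tab[tot + 1] < -9 must hold.
Before tot := m + 9: tab[m + 10] < -9
Before tot := h + r: tab[m + 10] < -9
Before buf[h] := h + m - 5: tab[m + 10] < -9
Answer: WP = tab[m + 10] < -9


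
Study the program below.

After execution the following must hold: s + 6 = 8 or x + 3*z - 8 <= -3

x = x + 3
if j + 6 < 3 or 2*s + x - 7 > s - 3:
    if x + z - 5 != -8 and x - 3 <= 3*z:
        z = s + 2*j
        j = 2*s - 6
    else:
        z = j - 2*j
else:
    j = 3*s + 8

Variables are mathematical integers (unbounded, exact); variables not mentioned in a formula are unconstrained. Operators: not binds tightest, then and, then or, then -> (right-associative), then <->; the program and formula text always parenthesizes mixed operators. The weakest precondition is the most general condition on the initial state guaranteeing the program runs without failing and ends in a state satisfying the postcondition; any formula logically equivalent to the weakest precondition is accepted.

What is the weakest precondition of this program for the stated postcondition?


Working backward. After the program, the postcondition s + 6 = 8 or x + 3*z - 8 <= -3 must hold; in canonical form it is s = 2 or x + 3*z <= 5.
Then branch requires ((x + z != -3 and x <= 3*z + 3) -> (s = 2 or 6*j + 3*s + x <= 5)) and ((not (x + z != -3 and x <= 3*z + 3)) -> (s = 2 or x <= 3*j + 5)); else branch requires s = 2 or x + 3*z <= 5.
Before the if: ((j < -3 or s + x > 4) -> (((x + z != -3 and x <= 3*z + 3) -> (s = 2 or 6*j + 3*s + x <= 5)) and ((not (x + z != -3 and x <= 3*z + 3)) -> (s = 2 or x <= 3*j + 5)))) and ((not (j < -3 or s + x > 4)) -> (s = 2 or x + 3*z <= 5))
Before x := x + 3: ((j < -3 or s + x > 1) -> (((x + z != -6 and x <= 3*z) -> (s = 2 or 6*j + 3*s + x <= 2)) and ((not (x + z != -6 and x <= 3*z)) -> (s = 2 or x <= 3*j + 2)))) and ((not (j < -3 or s + x > 1)) -> (s = 2 or x + 3*z <= 2))
Answer: WP = ((j < -3 or s + x > 1) -> (((x + z != -6 and x <= 3*z) -> (s = 2 or 6*j + 3*s + x <= 2)) and ((not (x + z != -6 and x <= 3*z)) -> (s = 2 or x <= 3*j + 2)))) and ((not (j < -3 or s + x > 1)) -> (s = 2 or x + 3*z <= 2))


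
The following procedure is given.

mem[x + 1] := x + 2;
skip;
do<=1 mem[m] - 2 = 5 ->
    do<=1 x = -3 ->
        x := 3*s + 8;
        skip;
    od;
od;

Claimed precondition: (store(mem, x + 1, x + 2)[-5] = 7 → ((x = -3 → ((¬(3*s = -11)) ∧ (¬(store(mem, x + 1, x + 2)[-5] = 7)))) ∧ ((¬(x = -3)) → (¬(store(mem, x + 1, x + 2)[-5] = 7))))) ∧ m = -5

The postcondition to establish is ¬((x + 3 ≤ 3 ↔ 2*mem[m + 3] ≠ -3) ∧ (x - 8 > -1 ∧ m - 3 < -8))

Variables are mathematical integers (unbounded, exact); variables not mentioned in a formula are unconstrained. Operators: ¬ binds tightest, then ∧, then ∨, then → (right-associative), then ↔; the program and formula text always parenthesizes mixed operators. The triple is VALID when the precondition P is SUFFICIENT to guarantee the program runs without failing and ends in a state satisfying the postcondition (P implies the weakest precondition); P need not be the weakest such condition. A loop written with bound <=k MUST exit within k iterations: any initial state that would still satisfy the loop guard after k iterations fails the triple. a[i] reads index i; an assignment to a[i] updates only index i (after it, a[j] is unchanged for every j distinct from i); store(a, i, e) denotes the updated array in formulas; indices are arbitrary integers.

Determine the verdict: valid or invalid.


Working backward. After the program, the postcondition ¬((x + 3 ≤ 3 ↔ 2*mem[m + 3] ≠ -3) ∧ (x - 8 > -1 ∧ m - 3 < -8)) must hold; in canonical form it is ¬((x ≤ 0 ↔ 2*mem[m + 3] ≠ -3) ∧ x > 7 ∧ m < -5).
Before the loop (bound <=1), unroll the exhaustion recursion (WP_0 = exit-now case; WP_j = one more guarded iteration, up to j = 1):
  WP_0: (¬(mem[m] = 7)) ∧ (¬((x ≤ 0 ↔ 2*mem[m + 3] ≠ -3) ∧ x > 7 ∧ m < -5))
  WP_1: (mem[m] = 7 → ((x = -3 → ((¬(3*s = -11)) ∧ (¬(mem[m] = 7)) ∧ (¬((3*s ≤ -8 ↔ 2*mem[m + 3] ≠ -3) ∧ 3*s > -1 ∧ m < -5)))) ∧ ((¬(x = -3)) → ((¬(mem[m] = 7)) ∧ (¬((x ≤ 0 ↔ 2*mem[m + 3] ≠ -3) ∧ x > 7 ∧ m < -5)))))) ∧ ((¬(mem[m] = 7)) → (¬((x ≤ 0 ↔ 2*mem[m + 3] ≠ -3) ∧ x > 7 ∧ m < -5)))
So before the loop: (mem[m] = 7 → ((x = -3 → ((¬(3*s = -11)) ∧ (¬(mem[m] = 7)) ∧ (¬((3*s ≤ -8 ↔ 2*mem[m + 3] ≠ -3) ∧ 3*s > -1 ∧ m < -5)))) ∧ ((¬(x = -3)) → ((¬(mem[m] = 7)) ∧ (¬((x ≤ 0 ↔ 2*mem[m + 3] ≠ -3) ∧ x > 7 ∧ m < -5)))))) ∧ ((¬(mem[m] = 7)) → (¬((x ≤ 0 ↔ 2*mem[m + 3] ≠ -3) ∧ x > 7 ∧ m < -5)))
Before skip: (mem[m] = 7 → ((x = -3 → ((¬(3*s = -11)) ∧ (¬(mem[m] = 7)) ∧ (¬((3*s ≤ -8 ↔ 2*mem[m + 3] ≠ -3) ∧ 3*s > -1 ∧ m < -5)))) ∧ ((¬(x = -3)) → ((¬(mem[m] = 7)) ∧ (¬((x ≤ 0 ↔ 2*mem[m + 3] ≠ -3) ∧ x > 7 ∧ m < -5)))))) ∧ ((¬(mem[m] = 7)) → (¬((x ≤ 0 ↔ 2*mem[m + 3] ≠ -3) ∧ x > 7 ∧ m < -5)))
Before mem[x + 1] := x + 2: (store(mem, x + 1, x + 2)[m] = 7 → ((x = -3 → ((¬(3*s = -11)) ∧ (¬(store(mem, x + 1, x + 2)[m] = 7)) ∧ (¬((3*s ≤ -8 ↔ 2*store(mem, x + 1, x + 2)[m + 3] ≠ -3) ∧ 3*s > -1 ∧ m < -5)))) ∧ ((¬(x = -3)) → ((¬(store(mem, x + 1, x + 2)[m] = 7)) ∧ (¬((x ≤ 0 ↔ 2*store(mem, x + 1, x + 2)[m + 3] ≠ -3) ∧ x > 7 ∧ m < -5)))))) ∧ ((¬(store(mem, x + 1, x + 2)[m] = 7)) → (¬((x ≤ 0 ↔ 2*store(mem, x + 1, x + 2)[m + 3] ≠ -3) ∧ x > 7 ∧ m < -5)))
The weakest precondition is (store(mem, x + 1, x + 2)[m] = 7 → ((x = -3 → ((¬(3*s = -11)) ∧ (¬(store(mem, x + 1, x + 2)[m] = 7)) ∧ (¬((3*s ≤ -8 ↔ 2*store(mem, x + 1, x + 2)[m + 3] ≠ -3) ∧ 3*s > -1 ∧ m < -5)))) ∧ ((¬(x = -3)) → ((¬(store(mem, x + 1, x + 2)[m] = 7)) ∧ (¬((x ≤ 0 ↔ 2*store(mem, x + 1, x + 2)[m + 3] ≠ -3) ∧ x > 7 ∧ m < -5)))))) ∧ ((¬(store(mem, x + 1, x + 2)[m] = 7)) → (¬((x ≤ 0 ↔ 2*store(mem, x + 1, x + 2)[m + 3] ≠ -3) ∧ x > 7 ∧ m < -5))).
Check whether (store(mem, x + 1, x + 2)[-5] = 7 → ((x = -3 → ((¬(3*s = -11)) ∧ (¬(store(mem, x + 1, x + 2)[-5] = 7)))) ∧ ((¬(x = -3)) → (¬(store(mem, x + 1, x + 2)[-5] = 7))))) ∧ m = -5 implies it.
Every state satisfying the precondition satisfies the weakest precondition: the implication holds.
Answer: valid


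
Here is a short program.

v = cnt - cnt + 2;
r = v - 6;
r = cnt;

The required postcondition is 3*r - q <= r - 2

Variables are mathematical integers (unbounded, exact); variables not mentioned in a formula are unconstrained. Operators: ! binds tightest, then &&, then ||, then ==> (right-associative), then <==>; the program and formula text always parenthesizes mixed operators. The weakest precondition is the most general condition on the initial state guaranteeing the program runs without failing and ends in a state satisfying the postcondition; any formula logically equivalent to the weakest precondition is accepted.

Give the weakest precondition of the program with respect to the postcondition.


Working backward. After the program, the postcondition 3*r - q <= r - 2 must hold; in canonical form it is 2*r <= q - 2.
Before r := cnt: 2*cnt <= q - 2
Before r := v - 6: 2*cnt <= q - 2
Before v := cnt - cnt + 2: 2*cnt <= q - 2
Answer: WP = 2*cnt <= q - 2


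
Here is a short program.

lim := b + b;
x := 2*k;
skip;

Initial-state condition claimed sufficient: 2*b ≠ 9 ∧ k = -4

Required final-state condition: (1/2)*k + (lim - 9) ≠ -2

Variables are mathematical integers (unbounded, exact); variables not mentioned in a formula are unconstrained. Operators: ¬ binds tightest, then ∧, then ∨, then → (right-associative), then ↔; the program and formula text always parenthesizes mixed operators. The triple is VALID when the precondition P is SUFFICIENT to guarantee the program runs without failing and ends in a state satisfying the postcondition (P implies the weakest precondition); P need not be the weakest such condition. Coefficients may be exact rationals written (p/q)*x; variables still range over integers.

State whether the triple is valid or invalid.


Working backward. After the program, the postcondition (1/2)*k + (lim - 9) ≠ -2 must hold; in canonical form it is (1/2)*k + lim ≠ 7.
Before skip: (1/2)*k + lim ≠ 7
Before x := 2*k: (1/2)*k + lim ≠ 7
Before lim := b + b: 2*b + (1/2)*k ≠ 7
The weakest precondition is 2*b + (1/2)*k ≠ 7.
Check whether 2*b ≠ 9 ∧ k = -4 implies it.
Every state satisfying the precondition satisfies the weakest precondition: the implication holds.
Answer: valid


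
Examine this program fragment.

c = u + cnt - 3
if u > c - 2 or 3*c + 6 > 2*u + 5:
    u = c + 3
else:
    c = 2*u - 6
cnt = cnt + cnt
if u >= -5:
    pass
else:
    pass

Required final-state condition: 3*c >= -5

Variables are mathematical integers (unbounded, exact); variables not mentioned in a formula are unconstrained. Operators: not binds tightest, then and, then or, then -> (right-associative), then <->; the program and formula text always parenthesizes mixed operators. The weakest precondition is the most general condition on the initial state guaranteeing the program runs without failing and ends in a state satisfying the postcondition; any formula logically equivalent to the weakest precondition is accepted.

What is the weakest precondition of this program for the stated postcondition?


Working backward. After the program, 3*c >= -5 must hold.
Then branch requires 3*c >= -5; else branch requires 3*c >= -5.
Before the if: (u >= -5 -> 3*c >= -5) and ((not (u >= -5)) -> 3*c >= -5)
Before cnt := cnt + cnt: (u >= -5 -> 3*c >= -5) and ((not (u >= -5)) -> 3*c >= -5)
Then branch requires (c >= -8 -> 3*c >= -5) and ((not (c >= -8)) -> 3*c >= -5); else branch requires (u >= -5 -> 6*u >= 13) and ((not (u >= -5)) -> 6*u >= 13).
Before the if: ((u > c - 2 or 3*c > 2*u - 1) -> ((c >= -8 -> 3*c >= -5) and ((not (c >= -8)) -> 3*c >= -5))) and ((not (u > c - 2 or 3*c > 2*u - 1)) -> ((u >= -5 -> 6*u >= 13) and ((not (u >= -5)) -> 6*u >= 13)))
Before c := u + cnt - 3: ((cnt < 5 or 3*cnt + u > 8) -> ((cnt + u >= -5 -> 3*cnt + 3*u >= 4) and ((not (cnt + u >= -5)) -> 3*cnt + 3*u >= 4))) and ((not (cnt < 5 or 3*cnt + u > 8)) -> ((u >= -5 -> 6*u >= 13) and ((not (u >= -5)) -> 6*u >= 13)))
Answer: WP = ((cnt < 5 or 3*cnt + u > 8) -> ((cnt + u >= -5 -> 3*cnt + 3*u >= 4) and ((not (cnt + u >= -5)) -> 3*cnt + 3*u >= 4))) and ((not (cnt < 5 or 3*cnt + u > 8)) -> ((u >= -5 -> 6*u >= 13) and ((not (u >= -5)) -> 6*u >= 13)))


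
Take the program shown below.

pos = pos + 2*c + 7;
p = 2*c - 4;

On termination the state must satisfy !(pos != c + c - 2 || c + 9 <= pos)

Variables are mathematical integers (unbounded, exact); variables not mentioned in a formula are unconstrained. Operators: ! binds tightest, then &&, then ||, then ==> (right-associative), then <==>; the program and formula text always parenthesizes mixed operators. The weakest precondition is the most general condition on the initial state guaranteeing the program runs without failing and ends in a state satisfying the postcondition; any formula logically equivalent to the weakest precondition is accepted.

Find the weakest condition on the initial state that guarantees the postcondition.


Working backward. After the program, the postcondition !(pos != c + c - 2 || c + 9 <= pos) must hold; in canonical form it is !(pos != 2*c - 2 || c <= pos - 9).
Before p := 2*c - 4: !(pos != 2*c - 2 || c <= pos - 9)
Before pos := pos + 2*c + 7: !(pos != -9 || c + pos >= 2)
Answer: WP = !(pos != -9 || c + pos >= 2)


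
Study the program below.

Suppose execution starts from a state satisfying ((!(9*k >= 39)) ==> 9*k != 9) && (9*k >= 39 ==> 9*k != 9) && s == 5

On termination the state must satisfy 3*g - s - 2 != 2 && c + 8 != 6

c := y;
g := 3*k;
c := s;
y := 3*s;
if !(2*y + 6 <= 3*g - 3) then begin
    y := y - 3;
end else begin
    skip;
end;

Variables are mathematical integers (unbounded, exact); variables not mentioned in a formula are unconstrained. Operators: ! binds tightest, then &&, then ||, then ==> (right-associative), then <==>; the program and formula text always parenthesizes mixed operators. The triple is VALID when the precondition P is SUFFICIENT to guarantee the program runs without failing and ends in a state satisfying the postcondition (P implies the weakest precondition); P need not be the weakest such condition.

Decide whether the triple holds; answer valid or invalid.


Working backward. After the program, the postcondition 3*g - s - 2 != 2 && c + 8 != 6 must hold; in canonical form it is 3*g != s + 4 && c != -2.
Then branch requires 3*g != s + 4 && c != -2; else branch requires 3*g != s + 4 && c != -2.
Before the if: ((!(2*y <= 3*g - 9)) ==> (3*g != s + 4 && c != -2)) && (2*y <= 3*g - 9 ==> (3*g != s + 4 && c != -2))
Before y := 3*s: ((!(6*s <= 3*g - 9)) ==> (3*g != s + 4 && c != -2)) && (6*s <= 3*g - 9 ==> (3*g != s + 4 && c != -2))
Before c := s: ((!(6*s <= 3*g - 9)) ==> (3*g != s + 4 && s != -2)) && (6*s <= 3*g - 9 ==> (3*g != s + 4 && s != -2))
Before g := 3*k: ((!(6*s <= 9*k - 9)) ==> (9*k != s + 4 && s != -2)) && (6*s <= 9*k - 9 ==> (9*k != s + 4 && s != -2))
Before c := y: ((!(6*s <= 9*k - 9)) ==> (9*k != s + 4 && s != -2)) && (6*s <= 9*k - 9 ==> (9*k != s + 4 && s != -2))
The weakest precondition is ((!(6*s <= 9*k - 9)) ==> (9*k != s + 4 && s != -2)) && (6*s <= 9*k - 9 ==> (9*k != s + 4 && s != -2)).
Check whether ((!(9*k >= 39)) ==> 9*k != 9) && (9*k >= 39 ==> 9*k != 9) && s == 5 implies it.
Every state satisfying the precondition satisfies the weakest precondition: the implication holds.
Answer: valid


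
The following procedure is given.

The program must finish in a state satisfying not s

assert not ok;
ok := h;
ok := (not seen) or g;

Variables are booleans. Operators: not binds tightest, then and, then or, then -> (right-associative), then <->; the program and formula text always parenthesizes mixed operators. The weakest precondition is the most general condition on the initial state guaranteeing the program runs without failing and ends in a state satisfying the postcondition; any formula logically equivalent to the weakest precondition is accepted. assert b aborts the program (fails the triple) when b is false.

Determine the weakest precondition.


Working backward. After the program, not s must hold.
Before ok := (not seen) or g: not s
Before ok := h: not s
Before assert not ok: (not ok) and (not s)
Answer: WP = (not ok) and (not s)


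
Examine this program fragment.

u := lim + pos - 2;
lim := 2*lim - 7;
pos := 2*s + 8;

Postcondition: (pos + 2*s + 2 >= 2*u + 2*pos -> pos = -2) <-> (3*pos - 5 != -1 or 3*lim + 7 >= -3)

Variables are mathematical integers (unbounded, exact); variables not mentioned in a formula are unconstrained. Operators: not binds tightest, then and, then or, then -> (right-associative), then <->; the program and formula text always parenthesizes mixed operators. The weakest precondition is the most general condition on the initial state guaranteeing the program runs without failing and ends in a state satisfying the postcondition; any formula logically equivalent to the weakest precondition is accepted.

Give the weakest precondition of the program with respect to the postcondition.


Working backward. After the program, the postcondition (pos + 2*s + 2 >= 2*u + 2*pos -> pos = -2) <-> (3*pos - 5 != -1 or 3*lim + 7 >= -3) must hold; in canonical form it is (2*s >= pos + 2*u - 2 -> pos = -2) <-> (3*pos != 4 or 3*lim >= -10).
Before pos := 2*s + 8: (2*u <= -6 -> 2*s = -10) <-> (6*s != -20 or 3*lim >= -10)
Before lim := 2*lim - 7: (2*u <= -6 -> 2*s = -10) <-> (6*s != -20 or 6*lim >= 11)
Before u := lim + pos - 2: (2*lim + 2*pos <= -2 -> 2*s = -10) <-> (6*s != -20 or 6*lim >= 11)
Answer: WP = (2*lim + 2*pos <= -2 -> 2*s = -10) <-> (6*s != -20 or 6*lim >= 11)


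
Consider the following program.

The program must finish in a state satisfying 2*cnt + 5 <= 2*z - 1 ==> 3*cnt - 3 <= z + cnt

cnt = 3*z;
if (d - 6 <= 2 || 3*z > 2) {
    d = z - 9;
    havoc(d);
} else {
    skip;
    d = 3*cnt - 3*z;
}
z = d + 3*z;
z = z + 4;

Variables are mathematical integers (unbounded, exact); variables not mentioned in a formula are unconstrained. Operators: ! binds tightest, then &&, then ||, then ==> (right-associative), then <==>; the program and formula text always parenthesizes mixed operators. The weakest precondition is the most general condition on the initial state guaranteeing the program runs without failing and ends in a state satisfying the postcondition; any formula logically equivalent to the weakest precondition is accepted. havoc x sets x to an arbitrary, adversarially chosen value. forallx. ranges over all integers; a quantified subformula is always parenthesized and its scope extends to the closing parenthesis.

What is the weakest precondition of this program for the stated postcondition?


Working backward. After the program, the postcondition 2*cnt + 5 <= 2*z - 1 ==> 3*cnt - 3 <= z + cnt must hold; in canonical form it is 2*cnt <= 2*z - 6 ==> 2*cnt <= z + 3.
Before z := z + 4: 2*cnt <= 2*z + 2 ==> 2*cnt <= z + 7
Before z := d + 3*z: 2*cnt <= 2*d + 6*z + 2 ==> 2*cnt <= d + 3*z + 7
Then branch requires forall d_1. (2*cnt <= 2*d_1 + 6*z + 2 ==> 2*cnt <= d_1 + 3*z + 7); else branch requires 4*cnt >= -2 ==> cnt >= -7.
Before the if: ((d <= 8 || 3*z > 2) ==> (forall d_1. (2*cnt <= 2*d_1 + 6*z + 2 ==> 2*cnt <= d_1 + 3*z + 7))) && ((!(d <= 8 || 3*z > 2)) ==> (4*cnt >= -2 ==> cnt >= -7))
Before cnt := 3*z: ((d <= 8 || 3*z > 2) ==> (forall d_1. (2*d_1 >= -2 ==> 3*z <= d_1 + 7))) && ((!(d <= 8 || 3*z > 2)) ==> (12*z >= -2 ==> 3*z >= -7))
Answer: WP = ((d <= 8 || 3*z > 2) ==> (forall d_1. (2*d_1 >= -2 ==> 3*z <= d_1 + 7))) && ((!(d <= 8 || 3*z > 2)) ==> (12*z >= -2 ==> 3*z >= -7))


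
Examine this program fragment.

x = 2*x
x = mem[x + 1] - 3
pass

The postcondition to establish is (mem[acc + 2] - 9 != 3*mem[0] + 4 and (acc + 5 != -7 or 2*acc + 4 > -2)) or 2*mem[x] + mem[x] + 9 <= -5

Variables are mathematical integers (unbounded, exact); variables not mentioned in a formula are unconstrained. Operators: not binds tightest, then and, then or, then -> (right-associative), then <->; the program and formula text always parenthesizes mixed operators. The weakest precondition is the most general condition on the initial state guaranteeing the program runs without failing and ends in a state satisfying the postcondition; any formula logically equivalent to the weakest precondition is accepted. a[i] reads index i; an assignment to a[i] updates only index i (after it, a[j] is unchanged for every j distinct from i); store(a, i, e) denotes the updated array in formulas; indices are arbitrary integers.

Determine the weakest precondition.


Working backward. After the program, the postcondition (mem[acc + 2] - 9 != 3*mem[0] + 4 and (acc + 5 != -7 or 2*acc + 4 > -2)) or 2*mem[x] + mem[x] + 9 <= -5 must hold; in canonical form it is (mem[acc + 2] != 3*mem[0] + 13 and (acc != -12 or 2*acc > -6)) or 3*mem[x] <= -14.
Before skip: (mem[acc + 2] != 3*mem[0] + 13 and (acc != -12 or 2*acc > -6)) or 3*mem[x] <= -14
Before x := mem[x + 1] - 3: (mem[acc + 2] != 3*mem[0] + 13 and (acc != -12 or 2*acc > -6)) or 3*mem[mem[x + 1] - 3] <= -14
Before x := 2*x: (mem[acc + 2] != 3*mem[0] + 13 and (acc != -12 or 2*acc > -6)) or 3*mem[mem[2*x + 1] - 3] <= -14
Answer: WP = (mem[acc + 2] != 3*mem[0] + 13 and (acc != -12 or 2*acc > -6)) or 3*mem[mem[2*x + 1] - 3] <= -14


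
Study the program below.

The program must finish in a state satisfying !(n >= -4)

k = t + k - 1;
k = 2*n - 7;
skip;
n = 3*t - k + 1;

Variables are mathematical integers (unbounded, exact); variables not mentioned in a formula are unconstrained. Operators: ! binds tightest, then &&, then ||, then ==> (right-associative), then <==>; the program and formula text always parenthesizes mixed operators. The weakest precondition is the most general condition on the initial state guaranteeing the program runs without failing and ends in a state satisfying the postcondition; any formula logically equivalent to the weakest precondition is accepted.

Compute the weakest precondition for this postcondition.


Working backward. After the program, !(n >= -4) must hold.
Before n := 3*t - k + 1: !(3*t >= k - 5)
Before skip: !(3*t >= k - 5)
Before k := 2*n - 7: !(3*t >= 2*n - 12)
Before k := t + k - 1: !(3*t >= 2*n - 12)
Answer: WP = !(3*t >= 2*n - 12)


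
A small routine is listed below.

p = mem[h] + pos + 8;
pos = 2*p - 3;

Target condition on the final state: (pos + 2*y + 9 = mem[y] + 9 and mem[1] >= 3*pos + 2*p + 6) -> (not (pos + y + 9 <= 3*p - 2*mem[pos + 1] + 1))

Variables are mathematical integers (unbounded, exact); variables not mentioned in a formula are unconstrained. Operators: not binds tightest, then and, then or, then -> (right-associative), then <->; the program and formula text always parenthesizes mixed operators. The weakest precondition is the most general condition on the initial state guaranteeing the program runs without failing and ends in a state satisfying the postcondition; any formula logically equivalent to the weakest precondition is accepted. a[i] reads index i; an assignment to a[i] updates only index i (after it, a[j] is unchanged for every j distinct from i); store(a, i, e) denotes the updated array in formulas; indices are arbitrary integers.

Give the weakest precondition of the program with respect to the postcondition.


Working backward. After the program, the postcondition (pos + 2*y + 9 = mem[y] + 9 and mem[1] >= 3*pos + 2*p + 6) -> (not (pos + y + 9 <= 3*p - 2*mem[pos + 1] + 1)) must hold; in canonical form it is (pos + 2*y = mem[y] and mem[1] >= 2*p + 3*pos + 6) -> (not (2*mem[pos + 1] + pos + y <= 3*p - 8)).
Before pos := 2*p - 3: (2*p + 2*y = mem[y] + 3 and mem[1] >= 8*p - 3) -> (not (2*mem[2*p - 2] + y <= p - 5))
Before p := mem[h] + pos + 8: (2*mem[h] + 2*pos + 2*y = mem[y] - 13 and mem[1] >= 8*mem[h] + 8*pos + 61) -> (not (2*mem[2*mem[h] + 2*pos + 14] + y <= mem[h] + pos + 3))
Answer: WP = (2*mem[h] + 2*pos + 2*y = mem[y] - 13 and mem[1] >= 8*mem[h] + 8*pos + 61) -> (not (2*mem[2*mem[h] + 2*pos + 14] + y <= mem[h] + pos + 3))


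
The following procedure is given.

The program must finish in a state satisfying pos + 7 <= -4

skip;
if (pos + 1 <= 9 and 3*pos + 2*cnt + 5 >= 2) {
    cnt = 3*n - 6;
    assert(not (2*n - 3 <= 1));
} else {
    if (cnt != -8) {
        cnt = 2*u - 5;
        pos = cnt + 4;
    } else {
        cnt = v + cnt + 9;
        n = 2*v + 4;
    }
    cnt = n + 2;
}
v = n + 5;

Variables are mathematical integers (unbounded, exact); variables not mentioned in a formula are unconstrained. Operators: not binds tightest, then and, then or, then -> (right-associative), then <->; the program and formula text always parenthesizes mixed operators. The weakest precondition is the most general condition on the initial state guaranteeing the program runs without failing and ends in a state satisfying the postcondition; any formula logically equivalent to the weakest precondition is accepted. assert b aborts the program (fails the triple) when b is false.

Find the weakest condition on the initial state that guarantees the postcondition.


Working backward. After the program, the postcondition pos + 7 <= -4 must hold; in canonical form it is pos <= -11.
Before v := n + 5: pos <= -11
Then branch requires (not (2*n <= 4)) and pos <= -11; else branch requires (cnt != -8 -> 2*u <= -10) and ((not (cnt != -8)) -> pos <= -11).
Before the if: ((pos <= 8 and 2*cnt + 3*pos >= -3) -> ((not (2*n <= 4)) and pos <= -11)) and ((not (pos <= 8 and 2*cnt + 3*pos >= -3)) -> ((cnt != -8 -> 2*u <= -10) and ((not (cnt != -8)) -> pos <= -11)))
Before skip: ((pos <= 8 and 2*cnt + 3*pos >= -3) -> ((not (2*n <= 4)) and pos <= -11)) and ((not (pos <= 8 and 2*cnt + 3*pos >= -3)) -> ((cnt != -8 -> 2*u <= -10) and ((not (cnt != -8)) -> pos <= -11)))
Answer: WP = ((pos <= 8 and 2*cnt + 3*pos >= -3) -> ((not (2*n <= 4)) and pos <= -11)) and ((not (pos <= 8 and 2*cnt + 3*pos >= -3)) -> ((cnt != -8 -> 2*u <= -10) and ((not (cnt != -8)) -> pos <= -11)))


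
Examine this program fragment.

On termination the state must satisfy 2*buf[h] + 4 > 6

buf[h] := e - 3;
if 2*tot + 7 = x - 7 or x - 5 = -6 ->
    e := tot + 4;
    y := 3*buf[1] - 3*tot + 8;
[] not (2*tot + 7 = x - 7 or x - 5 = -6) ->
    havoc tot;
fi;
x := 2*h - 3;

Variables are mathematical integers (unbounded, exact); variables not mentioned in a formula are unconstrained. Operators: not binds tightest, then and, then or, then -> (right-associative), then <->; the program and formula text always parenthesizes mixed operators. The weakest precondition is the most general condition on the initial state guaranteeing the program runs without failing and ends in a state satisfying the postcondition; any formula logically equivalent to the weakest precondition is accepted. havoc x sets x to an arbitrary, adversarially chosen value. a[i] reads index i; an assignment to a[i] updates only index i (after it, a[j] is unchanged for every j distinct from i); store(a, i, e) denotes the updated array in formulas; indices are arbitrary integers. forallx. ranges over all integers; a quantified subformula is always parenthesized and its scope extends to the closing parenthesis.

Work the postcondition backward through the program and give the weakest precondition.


Working backward. After the program, the postcondition 2*buf[h] + 4 > 6 must hold; in canonical form it is 2*buf[h] > 2.
Before x := 2*h - 3: 2*buf[h] > 2
Then branch requires 2*buf[h] > 2; else branch requires 2*buf[h] > 2.
Before the if: ((2*tot = x - 14 or x = -1) -> 2*buf[h] > 2) and ((not (2*tot = x - 14 or x = -1)) -> 2*buf[h] > 2)
Before buf[h] := e - 3: ((2*tot = x - 14 or x = -1) -> 2*store(buf, h, e - 3)[h] > 2) and ((not (2*tot = x - 14 or x = -1)) -> 2*store(buf, h, e - 3)[h] > 2)
Answer: WP = ((2*tot = x - 14 or x = -1) -> 2*store(buf, h, e - 3)[h] > 2) and ((not (2*tot = x - 14 or x = -1)) -> 2*store(buf, h, e - 3)[h] > 2)


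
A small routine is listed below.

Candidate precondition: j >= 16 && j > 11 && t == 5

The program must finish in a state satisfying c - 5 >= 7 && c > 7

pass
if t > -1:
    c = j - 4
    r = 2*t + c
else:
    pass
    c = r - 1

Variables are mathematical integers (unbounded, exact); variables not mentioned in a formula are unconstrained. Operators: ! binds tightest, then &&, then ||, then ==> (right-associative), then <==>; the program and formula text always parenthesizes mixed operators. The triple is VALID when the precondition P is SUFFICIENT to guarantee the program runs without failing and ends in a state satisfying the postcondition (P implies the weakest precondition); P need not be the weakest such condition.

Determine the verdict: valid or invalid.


Working backward. After the program, the postcondition c - 5 >= 7 && c > 7 must hold; in canonical form it is c >= 12 && c > 7.
Then branch requires j >= 16 && j > 11; else branch requires r >= 13 && r > 8.
Before the if: (t > -1 ==> (j >= 16 && j > 11)) && ((!(t > -1)) ==> (r >= 13 && r > 8))
Before skip: (t > -1 ==> (j >= 16 && j > 11)) && ((!(t > -1)) ==> (r >= 13 && r > 8))
The weakest precondition is (t > -1 ==> (j >= 16 && j > 11)) && ((!(t > -1)) ==> (r >= 13 && r > 8)).
Check whether j >= 16 && j > 11 && t == 5 implies it.
Every state satisfying the precondition satisfies the weakest precondition: the implication holds.
Answer: valid


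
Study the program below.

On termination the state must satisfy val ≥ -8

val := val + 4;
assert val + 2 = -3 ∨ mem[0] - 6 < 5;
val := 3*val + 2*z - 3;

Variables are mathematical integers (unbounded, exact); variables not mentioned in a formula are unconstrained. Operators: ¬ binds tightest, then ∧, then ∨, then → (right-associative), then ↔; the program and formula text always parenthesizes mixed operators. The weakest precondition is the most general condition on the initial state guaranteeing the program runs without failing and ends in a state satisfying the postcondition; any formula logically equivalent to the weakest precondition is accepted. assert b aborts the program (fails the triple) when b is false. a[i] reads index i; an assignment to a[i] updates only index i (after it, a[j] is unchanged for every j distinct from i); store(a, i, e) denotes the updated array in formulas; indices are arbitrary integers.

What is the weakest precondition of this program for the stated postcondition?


Working backward. After the program, val ≥ -8 must hold.
Before val := 3*val + 2*z - 3: 3*val + 2*z ≥ -5
Before assert val + 2 = -3 ∨ mem[0] - 6 < 5: (val = -5 ∨ mem[0] < 11) ∧ 3*val + 2*z ≥ -5
Before val := val + 4: (val = -9 ∨ mem[0] < 11) ∧ 3*val + 2*z ≥ -17
Answer: WP = (val = -9 ∨ mem[0] < 11) ∧ 3*val + 2*z ≥ -17


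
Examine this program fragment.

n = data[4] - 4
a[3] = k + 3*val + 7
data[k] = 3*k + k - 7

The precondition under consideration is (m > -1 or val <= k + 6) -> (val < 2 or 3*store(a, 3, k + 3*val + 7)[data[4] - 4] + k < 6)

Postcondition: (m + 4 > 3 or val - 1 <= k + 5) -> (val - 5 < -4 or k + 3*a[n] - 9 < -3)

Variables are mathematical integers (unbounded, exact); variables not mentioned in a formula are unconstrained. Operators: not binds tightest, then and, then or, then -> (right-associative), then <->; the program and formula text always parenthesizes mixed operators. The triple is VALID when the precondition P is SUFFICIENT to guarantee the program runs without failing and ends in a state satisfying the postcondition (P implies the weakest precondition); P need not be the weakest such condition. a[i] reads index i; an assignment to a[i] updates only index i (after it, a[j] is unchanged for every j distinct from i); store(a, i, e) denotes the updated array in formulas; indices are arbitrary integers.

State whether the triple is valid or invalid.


Working backward. After the program, the postcondition (m + 4 > 3 or val - 1 <= k + 5) -> (val - 5 < -4 or k + 3*a[n] - 9 < -3) must hold; in canonical form it is (m > -1 or val <= k + 6) -> (val < 1 or 3*a[n] + k < 6).
Before data[k] := 3*k + k - 7: (m > -1 or val <= k + 6) -> (val < 1 or 3*a[n] + k < 6)
Before a[3] := k + 3*val + 7: (m > -1 or val <= k + 6) -> (val < 1 or 3*store(a, 3, k + 3*val + 7)[n] + k < 6)
Before n := data[4] - 4: (m > -1 or val <= k + 6) -> (val < 1 or 3*store(a, 3, k + 3*val + 7)[data[4] - 4] + k < 6)
The weakest precondition is (m > -1 or val <= k + 6) -> (val < 1 or 3*store(a, 3, k + 3*val + 7)[data[4] - 4] + k < 6).
Check whether (m > -1 or val <= k + 6) -> (val < 2 or 3*store(a, 3, k + 3*val + 7)[data[4] - 4] + k < 6) implies it.
Countermodel: at the initial state a = {[3] = 2, [4] = 2, elsewhere 2}, data = {[3] = 7, [4] = 7, elsewhere 7}, k = 0, m = 0, val = 1, the precondition holds but the weakest precondition fails.
Answer: invalid


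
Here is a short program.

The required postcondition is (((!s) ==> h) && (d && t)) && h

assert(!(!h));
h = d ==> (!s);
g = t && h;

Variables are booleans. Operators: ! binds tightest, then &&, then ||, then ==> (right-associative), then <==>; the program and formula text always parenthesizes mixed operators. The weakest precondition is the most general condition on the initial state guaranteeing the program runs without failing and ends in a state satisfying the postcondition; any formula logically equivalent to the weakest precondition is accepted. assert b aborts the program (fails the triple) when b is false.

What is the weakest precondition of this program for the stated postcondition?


Working backward. After the program, the postcondition (((!s) ==> h) && (d && t)) && h must hold; in canonical form it is ((!s) ==> h) && d && t && h.
Before g := t && h: ((!s) ==> h) && d && t && h
Before h := d ==> (!s): ((!s) ==> (d ==> (!s))) && d && t && (d ==> (!s))
Before assert !(!h): h && ((!s) ==> (d ==> (!s))) && d && t && (d ==> (!s))
Answer: WP = h && ((!s) ==> (d ==> (!s))) && d && t && (d ==> (!s))


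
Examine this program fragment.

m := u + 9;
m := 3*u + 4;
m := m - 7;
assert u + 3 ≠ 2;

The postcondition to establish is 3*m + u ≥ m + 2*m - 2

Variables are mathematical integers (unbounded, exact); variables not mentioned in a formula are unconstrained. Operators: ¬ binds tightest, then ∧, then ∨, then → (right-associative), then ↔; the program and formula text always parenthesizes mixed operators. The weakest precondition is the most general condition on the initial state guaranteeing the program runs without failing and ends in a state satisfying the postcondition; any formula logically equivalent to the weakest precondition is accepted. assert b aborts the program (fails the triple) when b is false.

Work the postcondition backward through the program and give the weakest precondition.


Working backward. After the program, the postcondition 3*m + u ≥ m + 2*m - 2 must hold; in canonical form it is u ≥ -2.
Before assert u + 3 ≠ 2: u ≠ -1 ∧ u ≥ -2
Before m := m - 7: u ≠ -1 ∧ u ≥ -2
Before m := 3*u + 4: u ≠ -1 ∧ u ≥ -2
Before m := u + 9: u ≠ -1 ∧ u ≥ -2
Answer: WP = u ≠ -1 ∧ u ≥ -2


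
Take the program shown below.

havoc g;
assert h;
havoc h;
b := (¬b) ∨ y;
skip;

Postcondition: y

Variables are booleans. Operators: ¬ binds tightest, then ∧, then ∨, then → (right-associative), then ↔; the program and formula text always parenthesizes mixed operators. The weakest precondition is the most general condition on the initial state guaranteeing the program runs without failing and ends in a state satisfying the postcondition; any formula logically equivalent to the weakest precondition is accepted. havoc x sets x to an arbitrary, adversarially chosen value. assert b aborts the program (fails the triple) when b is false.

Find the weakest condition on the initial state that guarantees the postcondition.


Working backward. After the program, y must hold.
Before skip: y
Before b := (¬b) ∨ y: y
Before havoc h: y
Before assert h: h ∧ y
Before havoc g: h ∧ y
Answer: WP = h ∧ y


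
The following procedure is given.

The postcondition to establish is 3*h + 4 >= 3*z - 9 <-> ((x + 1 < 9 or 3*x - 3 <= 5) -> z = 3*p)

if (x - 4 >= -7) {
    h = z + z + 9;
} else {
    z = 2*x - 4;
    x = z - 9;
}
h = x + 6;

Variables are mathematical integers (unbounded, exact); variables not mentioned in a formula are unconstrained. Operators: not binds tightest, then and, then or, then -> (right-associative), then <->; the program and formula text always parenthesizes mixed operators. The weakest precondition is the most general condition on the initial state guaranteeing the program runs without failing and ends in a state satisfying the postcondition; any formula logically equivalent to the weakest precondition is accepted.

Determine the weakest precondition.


Working backward. After the program, the postcondition 3*h + 4 >= 3*z - 9 <-> ((x + 1 < 9 or 3*x - 3 <= 5) -> z = 3*p) must hold; in canonical form it is 3*h >= 3*z - 13 <-> ((x < 8 or 3*x <= 8) -> z = 3*p).
Before h := x + 6: 3*x >= 3*z - 31 <-> ((x < 8 or 3*x <= 8) -> z = 3*p)
Then branch requires 3*x >= 3*z - 31 <-> ((x < 8 or 3*x <= 8) -> z = 3*p); else branch requires (2*x < 21 or 6*x <= 47) -> 2*x = 3*p + 4.
Before the if: (x >= -3 -> (3*x >= 3*z - 31 <-> ((x < 8 or 3*x <= 8) -> z = 3*p))) and ((not (x >= -3)) -> ((2*x < 21 or 6*x <= 47) -> 2*x = 3*p + 4))
Answer: WP = (x >= -3 -> (3*x >= 3*z - 31 <-> ((x < 8 or 3*x <= 8) -> z = 3*p))) and ((not (x >= -3)) -> ((2*x < 21 or 6*x <= 47) -> 2*x = 3*p + 4))
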